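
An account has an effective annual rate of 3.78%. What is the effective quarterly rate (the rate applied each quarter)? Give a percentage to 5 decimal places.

The per-quarter rate i satisfies (1 + i)^4 = 1 + 0.0378.
i = 1.0378^(1/4) − 1 = 0.0093189 = 0.93189%.

0.93189%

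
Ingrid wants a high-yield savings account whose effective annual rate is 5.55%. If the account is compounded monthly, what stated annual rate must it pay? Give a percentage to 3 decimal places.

5.414%

(1 + r/12)^12 − 1 = 0.0555, so 1 + r/12 = 1.0555^(1/12).
r/12 = 0.004511, so r = 0.054136 = 5.414%.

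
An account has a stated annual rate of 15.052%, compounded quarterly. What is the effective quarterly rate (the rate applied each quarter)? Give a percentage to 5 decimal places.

With a nominal annual rate compounded quarterly, the periodic rate is the nominal rate divided by 4.
i = 0.15052 / 4 = 0.0376300 = 3.76300%.

3.76300%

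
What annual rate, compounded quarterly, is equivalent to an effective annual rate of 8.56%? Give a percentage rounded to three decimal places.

8.298%

(1 + r/4)^4 − 1 = 0.0856, so 1 + r/4 = 1.0856^(1/4).
r/4 = 0.020745, so r = 0.082982 = 8.298%.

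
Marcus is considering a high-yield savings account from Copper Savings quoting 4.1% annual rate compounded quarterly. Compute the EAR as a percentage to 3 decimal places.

EAR = (1 + 0.041/4)^4 − 1.
= 1.041635 − 1 = 4.163%.

4.163%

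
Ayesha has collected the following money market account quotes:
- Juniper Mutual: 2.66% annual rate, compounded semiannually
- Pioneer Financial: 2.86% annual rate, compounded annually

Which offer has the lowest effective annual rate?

Juniper Mutual: (1 + 0.0266/2)^2 − 1 = 2.678%
Pioneer Financial: compounded annually, EAR = 2.860%
The lowest effective annual rate is Juniper Mutual at 2.678%.

Juniper Mutual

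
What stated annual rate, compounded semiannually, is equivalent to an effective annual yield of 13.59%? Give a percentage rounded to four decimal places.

(1 + r/2)^2 − 1 = 0.1359, so 1 + r/2 = 1.1359^(1/2).
r/2 = 0.065786, so r = 0.131572 = 13.1572%.

13.1572%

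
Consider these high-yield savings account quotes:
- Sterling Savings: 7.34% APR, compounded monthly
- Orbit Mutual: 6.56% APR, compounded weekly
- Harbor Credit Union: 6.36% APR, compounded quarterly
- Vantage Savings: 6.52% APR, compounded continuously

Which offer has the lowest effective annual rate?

Harbor Credit Union

Sterling Savings: (1 + 0.0734/12)^12 − 1 = 7.592%
Orbit Mutual: (1 + 0.0656/52)^52 − 1 = 6.776%
Harbor Credit Union: (1 + 0.0636/4)^4 − 1 = 6.513%
Vantage Savings: e^0.0652 − 1 = 6.737%
The lowest effective annual rate is Harbor Credit Union at 6.513%.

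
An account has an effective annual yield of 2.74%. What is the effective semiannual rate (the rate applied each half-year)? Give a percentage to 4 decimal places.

1.3607%

The per-half-year rate i satisfies (1 + i)^2 = 1 + 0.0274.
i = 1.0274^(1/2) − 1 = 0.0136074 = 1.3607%.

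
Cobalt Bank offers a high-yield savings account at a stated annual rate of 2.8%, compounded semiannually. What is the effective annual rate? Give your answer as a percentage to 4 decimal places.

EAR = (1 + 0.028/2)^2 − 1.
= (1 + 0.014000)^2 − 1 = 1.028196 − 1 = 2.8196%.

2.8196%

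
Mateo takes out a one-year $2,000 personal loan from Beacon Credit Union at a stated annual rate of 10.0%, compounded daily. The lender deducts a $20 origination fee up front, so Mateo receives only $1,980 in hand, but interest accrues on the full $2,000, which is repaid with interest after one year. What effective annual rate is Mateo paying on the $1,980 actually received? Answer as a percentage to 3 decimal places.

11.632%

Amount owed after one year: 2,000 × (1 + 0.100/365)^365 = 2,000 × 1.105156 = $2,210.31.
Effective rate on net proceeds: 2,210.31 / 1,980 − 1 = 0.116319 = 11.632%.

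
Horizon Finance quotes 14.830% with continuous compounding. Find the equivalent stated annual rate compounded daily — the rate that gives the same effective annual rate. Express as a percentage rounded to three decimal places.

EAR under continuous compounding: e^0.14830 − 1 = 0.159861.
Solve (1 + r/365)^365 = 1.159861: r/365 = 1.159861^(1/365) − 1 = 0.000406, so r = 0.148330 = 14.833%.

14.833%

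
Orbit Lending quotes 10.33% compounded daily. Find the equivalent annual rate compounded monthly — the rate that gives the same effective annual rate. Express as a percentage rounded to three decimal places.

10.373%

EAR = (1 + 0.1033/365)^365 − 1 = 0.108808.
Solve (1 + r/12)^12 = 1.108808: r/12 = 1.108808^(1/12) − 1 = 0.008644, so r = 0.103731 = 10.373%.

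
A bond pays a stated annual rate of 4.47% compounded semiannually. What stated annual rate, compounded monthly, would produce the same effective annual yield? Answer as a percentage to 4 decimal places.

EAR = (1 + 0.0447/2)^2 − 1 = 0.045200.
Solve (1 + r/12)^12 = 1.045200: r/12 = 1.045200^(1/12) − 1 = 0.003691, so r = 0.044289 = 4.4289%.

4.4289%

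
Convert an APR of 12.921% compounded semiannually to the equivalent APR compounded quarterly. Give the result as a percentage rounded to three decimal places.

EAR = (1 + 0.12921/2)^2 − 1 = 0.133384.
Solve (1 + r/4)^4 = 1.133384: r/4 = 1.133384^(1/4) − 1 = 0.031797, so r = 0.127188 = 12.719%.

12.719%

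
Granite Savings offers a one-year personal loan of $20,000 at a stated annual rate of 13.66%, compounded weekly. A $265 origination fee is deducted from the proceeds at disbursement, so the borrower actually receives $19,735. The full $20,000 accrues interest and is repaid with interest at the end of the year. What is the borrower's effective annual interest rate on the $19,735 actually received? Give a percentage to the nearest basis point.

Amount owed after one year: 20,000 × (1 + 0.1366/52)^52 = 20,000 × 1.146164 = $22,923.28.
Effective rate on net proceeds: 22,923.28 / 19,735 − 1 = 0.161555 = 16.16%.

16.16%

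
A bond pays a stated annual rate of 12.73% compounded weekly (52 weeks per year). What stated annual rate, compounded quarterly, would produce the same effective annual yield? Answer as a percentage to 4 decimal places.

12.9187%

EAR = (1 + 0.1273/52)^52 − 1 = 0.135581.
Solve (1 + r/4)^4 = 1.135581: r/4 = 1.135581^(1/4) − 1 = 0.032297, so r = 0.129187 = 12.9187%.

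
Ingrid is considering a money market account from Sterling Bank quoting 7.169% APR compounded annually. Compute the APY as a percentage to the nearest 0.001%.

Annual compounding means the effective rate equals the nominal rate: 7.169%.

7.169%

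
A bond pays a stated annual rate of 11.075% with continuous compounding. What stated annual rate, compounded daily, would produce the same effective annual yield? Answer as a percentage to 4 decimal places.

EAR under continuous compounding: e^0.11075 − 1 = 0.117116.
Solve (1 + r/365)^365 = 1.117116: r/365 = 1.117116^(1/365) − 1 = 0.000303, so r = 0.110767 = 11.0767%.

11.0767%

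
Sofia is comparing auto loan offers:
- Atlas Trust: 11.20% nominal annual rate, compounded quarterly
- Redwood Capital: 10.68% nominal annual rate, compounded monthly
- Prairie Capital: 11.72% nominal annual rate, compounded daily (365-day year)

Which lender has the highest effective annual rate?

Prairie Capital

Atlas Trust: (1 + 0.1120/4)^4 − 1 = 11.679%
Redwood Capital: (1 + 0.1068/12)^12 − 1 = 11.219%
Prairie Capital: (1 + 0.1172/365)^365 − 1 = 12.432%
The highest effective annual rate is Prairie Capital at 12.432%.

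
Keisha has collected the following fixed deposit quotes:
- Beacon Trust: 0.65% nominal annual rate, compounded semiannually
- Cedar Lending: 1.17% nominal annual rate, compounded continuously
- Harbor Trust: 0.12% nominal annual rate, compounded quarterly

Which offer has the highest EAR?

Beacon Trust: (1 + 0.0065/2)^2 − 1 = 0.651%
Cedar Lending: e^0.0117 − 1 = 1.177%
Harbor Trust: (1 + 0.0012/4)^4 − 1 = 0.120%
The highest effective annual rate is Cedar Lending at 1.177%.

Cedar Lending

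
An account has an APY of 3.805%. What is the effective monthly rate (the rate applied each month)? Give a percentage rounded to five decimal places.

The per-month rate i satisfies (1 + i)^12 = 1 + 0.03805.
i = 1.03805^(1/12) − 1 = 0.0031168 = 0.31168%.

0.31168%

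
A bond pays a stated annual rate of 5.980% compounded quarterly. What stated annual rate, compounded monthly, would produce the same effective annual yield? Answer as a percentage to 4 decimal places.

5.9504%

EAR = (1 + 0.05980/4)^4 − 1 = 0.061154.
Solve (1 + r/12)^12 = 1.061154: r/12 = 1.061154^(1/12) − 1 = 0.004959, so r = 0.059504 = 5.9504%.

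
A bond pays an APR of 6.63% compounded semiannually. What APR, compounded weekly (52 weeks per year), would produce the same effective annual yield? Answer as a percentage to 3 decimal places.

EAR = (1 + 0.0663/2)^2 − 1 = 0.067399.
Solve (1 + r/52)^52 = 1.067399: r/52 = 1.067399^(1/52) − 1 = 0.001255, so r = 0.065266 = 6.527%.

6.527%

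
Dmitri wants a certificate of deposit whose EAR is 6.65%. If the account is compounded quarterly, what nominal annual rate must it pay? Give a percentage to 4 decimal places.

(1 + r/4)^4 − 1 = 0.0665, so 1 + r/4 = 1.0665^(1/4).
r/4 = 0.016226, so r = 0.064903 = 6.4903%.

6.4903%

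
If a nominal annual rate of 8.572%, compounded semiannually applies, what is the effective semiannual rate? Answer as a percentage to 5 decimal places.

With a nominal annual rate compounded semiannually, the periodic rate is the nominal rate divided by 2.
i = 0.08572 / 2 = 0.0428600 = 4.28600%.

4.28600%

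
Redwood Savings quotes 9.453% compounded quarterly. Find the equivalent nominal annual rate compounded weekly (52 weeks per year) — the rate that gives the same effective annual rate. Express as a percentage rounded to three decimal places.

9.351%

EAR = (1 + 0.09453/4)^4 − 1 = 0.097934.
Solve (1 + r/52)^52 = 1.097934: r/52 = 1.097934^(1/52) − 1 = 0.001798, so r = 0.093514 = 9.351%.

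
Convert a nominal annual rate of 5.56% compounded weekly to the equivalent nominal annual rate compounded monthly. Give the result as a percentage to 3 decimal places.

EAR = (1 + 0.0556/52)^52 − 1 = 0.057143.
Solve (1 + r/12)^12 = 1.057143: r/12 = 1.057143^(1/12) − 1 = 0.004642, so r = 0.055699 = 5.570%.

5.570%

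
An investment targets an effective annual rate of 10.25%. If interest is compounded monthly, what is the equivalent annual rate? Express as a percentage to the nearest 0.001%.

(1 + r/12)^12 − 1 = 0.1025, so 1 + r/12 = 1.1025^(1/12).
r/12 = 0.008165, so r = 0.097978 = 9.798%.

9.798%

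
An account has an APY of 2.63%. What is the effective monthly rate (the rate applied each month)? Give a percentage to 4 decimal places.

The per-month rate i satisfies (1 + i)^12 = 1 + 0.0263.
i = 1.0263^(1/12) − 1 = 0.0021657 = 0.2166%.

0.2166%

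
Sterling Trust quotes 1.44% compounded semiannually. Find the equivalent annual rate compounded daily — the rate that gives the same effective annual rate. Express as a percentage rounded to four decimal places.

1.4349%

EAR = (1 + 0.0144/2)^2 − 1 = 0.014452.
Solve (1 + r/365)^365 = 1.014452: r/365 = 1.014452^(1/365) − 1 = 0.000039, so r = 0.014349 = 1.4349%.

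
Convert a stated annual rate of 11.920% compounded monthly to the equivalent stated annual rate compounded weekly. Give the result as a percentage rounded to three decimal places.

EAR = (1 + 0.11920/12)^12 − 1 = 0.125933.
Solve (1 + r/52)^52 = 1.125933: r/52 = 1.125933^(1/52) − 1 = 0.002284, so r = 0.118747 = 11.875%.

11.875%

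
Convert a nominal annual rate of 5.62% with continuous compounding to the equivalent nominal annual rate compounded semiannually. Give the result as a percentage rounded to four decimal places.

5.6997%

EAR under continuous compounding: e^0.0562 − 1 = 0.057809.
Solve (1 + r/2)^2 = 1.057809: r/2 = 1.057809^(1/2) − 1 = 0.028499, so r = 0.056997 = 5.6997%.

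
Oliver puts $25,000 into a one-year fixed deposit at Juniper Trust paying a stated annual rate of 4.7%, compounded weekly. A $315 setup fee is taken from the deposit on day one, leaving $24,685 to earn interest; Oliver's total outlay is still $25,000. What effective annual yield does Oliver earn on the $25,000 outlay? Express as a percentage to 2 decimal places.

Value after one year: 24,685 × (1 + 0.047/52)^52 = 24,685 × 1.048100 = $25,872.34.
Effective yield on the $25,000 outlay: 25,872.34 / 25,000 − 1 = 0.034894 = 3.49%.

3.49%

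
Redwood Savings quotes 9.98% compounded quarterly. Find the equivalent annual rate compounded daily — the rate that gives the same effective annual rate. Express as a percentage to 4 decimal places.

9.8589%

EAR = (1 + 0.0998/4)^4 − 1 = 0.103598.
Solve (1 + r/365)^365 = 1.103598: r/365 = 1.103598^(1/365) − 1 = 0.000270, so r = 0.098589 = 9.8589%.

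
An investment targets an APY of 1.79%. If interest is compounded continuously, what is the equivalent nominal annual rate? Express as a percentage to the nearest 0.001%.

Continuous: nominal r satisfies e^r − 1 = 0.0179.
r = ln(1 + 0.0179) = ln(1.0179) = 0.017742 = 1.774%.

1.774%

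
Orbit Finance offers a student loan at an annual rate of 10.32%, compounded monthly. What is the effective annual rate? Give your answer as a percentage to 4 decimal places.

EAR = (1 + 0.1032/12)^12 − 1.
= (1 + 0.008600)^12 − 1 = 1.108224 − 1 = 10.8224%.

10.8224%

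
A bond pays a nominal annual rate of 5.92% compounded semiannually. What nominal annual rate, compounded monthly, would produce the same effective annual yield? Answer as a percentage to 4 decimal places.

5.8483%

EAR = (1 + 0.0592/2)^2 − 1 = 0.060076.
Solve (1 + r/12)^12 = 1.060076: r/12 = 1.060076^(1/12) − 1 = 0.004874, so r = 0.058483 = 5.8483%.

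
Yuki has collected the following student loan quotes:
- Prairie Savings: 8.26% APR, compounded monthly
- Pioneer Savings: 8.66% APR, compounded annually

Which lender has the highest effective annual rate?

Pioneer Savings

Prairie Savings: (1 + 0.0826/12)^12 − 1 = 8.580%
Pioneer Savings: compounded annually, EAR = 8.660%
The highest effective annual rate is Pioneer Savings at 8.660%.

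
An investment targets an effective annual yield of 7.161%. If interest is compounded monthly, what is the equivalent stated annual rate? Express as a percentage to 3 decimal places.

(1 + r/12)^12 − 1 = 0.07161, so 1 + r/12 = 1.07161^(1/12).
r/12 = 0.005780, so r = 0.069362 = 6.936%.

6.936%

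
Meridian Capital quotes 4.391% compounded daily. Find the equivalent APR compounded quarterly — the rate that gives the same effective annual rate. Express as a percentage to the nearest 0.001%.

EAR = (1 + 0.04391/365)^365 − 1 = 0.044886.
Solve (1 + r/4)^4 = 1.044886: r/4 = 1.044886^(1/4) − 1 = 0.011037, so r = 0.044149 = 4.415%.

4.415%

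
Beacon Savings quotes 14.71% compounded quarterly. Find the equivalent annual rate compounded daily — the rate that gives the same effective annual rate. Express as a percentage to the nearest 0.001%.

EAR = (1 + 0.1471/4)^4 − 1 = 0.155415.
Solve (1 + r/365)^365 = 1.155415: r/365 = 1.155415^(1/365) − 1 = 0.000396, so r = 0.144488 = 14.449%.

14.449%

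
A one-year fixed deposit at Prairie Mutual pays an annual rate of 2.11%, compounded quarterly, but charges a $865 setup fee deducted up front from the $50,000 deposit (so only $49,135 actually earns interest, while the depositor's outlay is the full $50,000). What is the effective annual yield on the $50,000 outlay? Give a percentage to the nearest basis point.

0.36%

Value after one year: 49,135 × (1 + 0.0211/4)^4 = 49,135 × 1.021268 = $50,179.98.
Effective yield on the $50,000 outlay: 50,179.98 / 50,000 − 1 = 0.003600 = 0.36%.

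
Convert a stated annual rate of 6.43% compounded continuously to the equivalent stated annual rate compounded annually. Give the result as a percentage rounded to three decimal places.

EAR under continuous compounding: e^0.0643 − 1 = 0.066412.
Compounded annually, the equivalent nominal rate is the EAR itself: 6.641%.

6.641%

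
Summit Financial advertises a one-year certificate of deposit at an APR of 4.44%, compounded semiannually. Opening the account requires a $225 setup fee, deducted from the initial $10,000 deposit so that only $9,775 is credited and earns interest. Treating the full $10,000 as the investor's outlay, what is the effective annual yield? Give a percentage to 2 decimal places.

2.14%

Value after one year: 9,775 × (1 + 0.0444/2)^2 = 9,775 × 1.044893 = $10,213.83.
Effective yield on the $10,000 outlay: 10,213.83 / 10,000 − 1 = 0.021383 = 2.14%.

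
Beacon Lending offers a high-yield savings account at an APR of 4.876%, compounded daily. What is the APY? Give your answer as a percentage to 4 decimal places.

EAR = (1 + 0.04876/365)^365 − 1.
= (1 + 0.000134)^365 − 1 = 1.049965 − 1 = 4.9965%.

4.9965%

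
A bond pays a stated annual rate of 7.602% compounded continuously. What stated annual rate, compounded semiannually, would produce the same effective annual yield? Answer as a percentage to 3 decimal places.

EAR under continuous compounding: e^0.07602 − 1 = 0.078984.
Solve (1 + r/2)^2 = 1.078984: r/2 = 1.078984^(1/2) − 1 = 0.038742, so r = 0.077483 = 7.748%.

7.748%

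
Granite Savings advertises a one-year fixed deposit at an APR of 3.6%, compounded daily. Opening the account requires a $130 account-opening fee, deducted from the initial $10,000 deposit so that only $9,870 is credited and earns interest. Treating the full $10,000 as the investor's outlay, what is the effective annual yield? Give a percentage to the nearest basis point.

Value after one year: 9,870 × (1 + 0.036/365)^365 = 9,870 × 1.036654 = $10,231.78.
Effective yield on the $10,000 outlay: 10,231.78 / 10,000 − 1 = 0.023178 = 2.32%.

2.32%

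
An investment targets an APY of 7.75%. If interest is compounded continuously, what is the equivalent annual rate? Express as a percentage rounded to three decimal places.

7.464%

Continuous: nominal r satisfies e^r − 1 = 0.0775.
r = ln(1 + 0.0775) = ln(1.0775) = 0.074644 = 7.464%.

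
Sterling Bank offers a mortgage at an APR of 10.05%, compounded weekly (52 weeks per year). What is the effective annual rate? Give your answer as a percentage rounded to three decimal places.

10.562%

EAR = (1 + 0.1005/52)^52 − 1.
= 1.105616 − 1 = 10.562%.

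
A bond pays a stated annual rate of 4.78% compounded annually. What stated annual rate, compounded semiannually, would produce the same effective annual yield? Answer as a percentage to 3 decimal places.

4.724%

Compounded annually, EAR = nominal = 0.047800.
Solve (1 + r/2)^2 = 1.047800: r/2 = 1.047800^(1/2) − 1 = 0.023621, so r = 0.047242 = 4.724%.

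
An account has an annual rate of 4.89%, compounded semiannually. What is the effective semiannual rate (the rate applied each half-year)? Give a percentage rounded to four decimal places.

With a nominal annual rate compounded semiannually, the periodic rate is the nominal rate divided by 2.
i = 0.0489 / 2 = 0.0244500 = 2.4450%.

2.4450%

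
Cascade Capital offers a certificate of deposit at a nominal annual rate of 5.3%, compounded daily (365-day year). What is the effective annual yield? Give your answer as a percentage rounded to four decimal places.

5.4426%

EAR = (1 + 0.053/365)^365 − 1.
= (1 + 0.000145)^365 − 1 = 1.054426 − 1 = 5.4426%.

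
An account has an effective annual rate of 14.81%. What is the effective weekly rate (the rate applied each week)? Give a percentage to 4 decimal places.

0.2659%

The per-week rate i satisfies (1 + i)^52 = 1 + 0.1481.
i = 1.1481^(1/52) − 1 = 0.0026595 = 0.2659%.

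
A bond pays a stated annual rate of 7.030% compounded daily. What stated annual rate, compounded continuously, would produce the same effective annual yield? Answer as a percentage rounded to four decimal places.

7.0293%

EAR = (1 + 0.07030/365)^365 − 1 = 0.072823.
Equivalent continuous rate: r = ln(1 + 0.072823) = 0.070293 = 7.0293%.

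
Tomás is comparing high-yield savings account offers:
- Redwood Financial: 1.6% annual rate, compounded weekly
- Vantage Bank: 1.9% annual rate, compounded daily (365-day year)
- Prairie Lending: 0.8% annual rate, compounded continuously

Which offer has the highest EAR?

Vantage Bank

Redwood Financial: (1 + 0.016/52)^52 − 1 = 1.613%
Vantage Bank: (1 + 0.019/365)^365 − 1 = 1.918%
Prairie Lending: e^0.008 − 1 = 0.803%
The highest effective annual rate is Vantage Bank at 1.918%.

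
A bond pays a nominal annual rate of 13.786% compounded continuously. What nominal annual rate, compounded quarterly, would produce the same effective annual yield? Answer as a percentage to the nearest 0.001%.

EAR under continuous compounding: e^0.13786 − 1 = 0.147815.
Solve (1 + r/4)^4 = 1.147815: r/4 = 1.147815^(1/4) − 1 = 0.035066, so r = 0.140263 = 14.026%.

14.026%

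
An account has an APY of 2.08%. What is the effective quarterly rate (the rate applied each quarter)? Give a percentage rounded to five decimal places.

The per-quarter rate i satisfies (1 + i)^4 = 1 + 0.0208.
i = 1.0208^(1/4) − 1 = 0.0051599 = 0.51599%.

0.51599%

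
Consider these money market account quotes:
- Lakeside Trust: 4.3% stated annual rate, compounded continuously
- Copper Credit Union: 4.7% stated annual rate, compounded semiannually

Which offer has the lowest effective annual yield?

Lakeside Trust

Lakeside Trust: e^0.043 − 1 = 4.394%
Copper Credit Union: (1 + 0.047/2)^2 − 1 = 4.755%
The lowest effective annual rate is Lakeside Trust at 4.394%.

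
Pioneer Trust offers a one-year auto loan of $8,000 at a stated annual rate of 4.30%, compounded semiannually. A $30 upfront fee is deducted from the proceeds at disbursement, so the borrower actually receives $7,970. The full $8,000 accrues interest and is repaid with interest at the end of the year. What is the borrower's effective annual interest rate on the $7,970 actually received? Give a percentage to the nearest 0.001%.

4.739%

Amount owed after one year: 8,000 × (1 + 0.0430/2)^2 = 8,000 × 1.043462 = $8,347.70.
Effective rate on net proceeds: 8,347.70 / 7,970 − 1 = 0.047390 = 4.739%.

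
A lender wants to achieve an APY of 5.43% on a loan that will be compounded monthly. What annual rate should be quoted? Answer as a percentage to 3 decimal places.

(1 + r/12)^12 − 1 = 0.0543, so 1 + r/12 = 1.0543^(1/12).
r/12 = 0.004416, so r = 0.052994 = 5.299%.

5.299%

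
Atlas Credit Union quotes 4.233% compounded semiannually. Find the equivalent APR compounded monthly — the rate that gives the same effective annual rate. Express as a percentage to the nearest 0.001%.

4.196%

EAR = (1 + 0.04233/2)^2 − 1 = 0.042778.
Solve (1 + r/12)^12 = 1.042778: r/12 = 1.042778^(1/12) − 1 = 0.003497, so r = 0.041961 = 4.196%.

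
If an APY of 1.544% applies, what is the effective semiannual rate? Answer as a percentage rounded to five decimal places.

0.76904%

The per-half-year rate i satisfies (1 + i)^2 = 1 + 0.01544.
i = 1.01544^(1/2) − 1 = 0.0076904 = 0.76904%.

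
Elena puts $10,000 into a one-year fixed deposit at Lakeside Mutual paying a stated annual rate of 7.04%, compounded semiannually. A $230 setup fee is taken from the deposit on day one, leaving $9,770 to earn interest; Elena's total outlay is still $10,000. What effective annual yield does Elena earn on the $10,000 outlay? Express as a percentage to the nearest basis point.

4.70%

Value after one year: 9,770 × (1 + 0.0704/2)^2 = 9,770 × 1.071639 = $10,469.91.
Effective yield on the $10,000 outlay: 10,469.91 / 10,000 − 1 = 0.046991 = 4.70%.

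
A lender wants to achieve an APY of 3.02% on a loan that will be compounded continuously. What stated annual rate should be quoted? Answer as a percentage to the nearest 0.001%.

2.975%

Continuous: nominal r satisfies e^r − 1 = 0.0302.
r = ln(1 + 0.0302) = ln(1.0302) = 0.029753 = 2.975%.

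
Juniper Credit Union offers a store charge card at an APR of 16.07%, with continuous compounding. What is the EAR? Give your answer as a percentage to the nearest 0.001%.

17.433%

With continuous compounding, EAR = e^0.1607 − 1.
e^0.1607 = 1.174333, so EAR = 0.174333 = 17.433%.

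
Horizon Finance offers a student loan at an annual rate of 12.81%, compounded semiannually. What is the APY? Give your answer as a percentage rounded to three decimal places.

13.220%

EAR = (1 + 0.1281/2)^2 − 1.
= 1.132202 − 1 = 13.220%.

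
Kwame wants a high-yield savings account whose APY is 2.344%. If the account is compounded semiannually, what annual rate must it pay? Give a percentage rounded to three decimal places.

(1 + r/2)^2 − 1 = 0.02344, so 1 + r/2 = 1.02344^(1/2).
r/2 = 0.011652, so r = 0.023304 = 2.330%.

2.330%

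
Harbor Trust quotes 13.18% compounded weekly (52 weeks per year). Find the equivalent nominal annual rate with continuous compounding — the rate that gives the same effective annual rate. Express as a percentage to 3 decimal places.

13.163%

EAR = (1 + 0.1318/52)^52 − 1 = 0.140690.
Equivalent continuous rate: r = ln(1 + 0.140690) = 0.131633 = 13.163%.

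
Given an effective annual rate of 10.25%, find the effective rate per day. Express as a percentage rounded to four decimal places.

0.0267%

The per-day rate i satisfies (1 + i)^365 = 1 + 0.1025.
i = 1.1025^(1/365) − 1 = 0.0002674 = 0.0267%.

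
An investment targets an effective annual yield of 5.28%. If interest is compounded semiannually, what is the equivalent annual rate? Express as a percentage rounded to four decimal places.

(1 + r/2)^2 − 1 = 0.0528, so 1 + r/2 = 1.0528^(1/2).
r/2 = 0.026060, so r = 0.052121 = 5.2121%.

5.2121%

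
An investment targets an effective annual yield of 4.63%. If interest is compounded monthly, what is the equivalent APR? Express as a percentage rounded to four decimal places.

4.5346%

(1 + r/12)^12 − 1 = 0.0463, so 1 + r/12 = 1.0463^(1/12).
r/12 = 0.003779, so r = 0.045346 = 4.5346%.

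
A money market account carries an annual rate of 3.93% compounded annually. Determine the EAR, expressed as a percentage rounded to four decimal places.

Annual compounding means the effective rate equals the nominal rate: 3.9300%.

3.9300%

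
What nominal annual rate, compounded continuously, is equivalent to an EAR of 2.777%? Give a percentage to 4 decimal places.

Continuous: nominal r satisfies e^r − 1 = 0.02777.
r = ln(1 + 0.02777) = ln(1.02777) = 0.027391 = 2.7391%.

2.7391%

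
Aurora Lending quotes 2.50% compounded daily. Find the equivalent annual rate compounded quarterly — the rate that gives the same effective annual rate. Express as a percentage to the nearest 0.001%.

EAR = (1 + 0.0250/365)^365 − 1 = 0.025314.
Solve (1 + r/4)^4 = 1.025314: r/4 = 1.025314^(1/4) − 1 = 0.006269, so r = 0.025077 = 2.508%.

2.508%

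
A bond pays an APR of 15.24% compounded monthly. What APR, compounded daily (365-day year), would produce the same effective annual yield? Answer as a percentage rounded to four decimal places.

15.1472%

EAR = (1 + 0.1524/12)^12 − 1 = 0.163509.
Solve (1 + r/365)^365 = 1.163509: r/365 = 1.163509^(1/365) − 1 = 0.000415, so r = 0.151472 = 15.1472%.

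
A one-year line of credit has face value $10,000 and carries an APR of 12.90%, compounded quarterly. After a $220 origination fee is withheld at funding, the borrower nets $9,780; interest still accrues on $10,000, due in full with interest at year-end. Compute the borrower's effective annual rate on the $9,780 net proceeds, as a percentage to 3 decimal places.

16.092%

Amount owed after one year: 10,000 × (1 + 0.1290/4)^4 = 10,000 × 1.135376 = $11,353.76.
Effective rate on net proceeds: 11,353.76 / 9,780 − 1 = 0.160916 = 16.092%.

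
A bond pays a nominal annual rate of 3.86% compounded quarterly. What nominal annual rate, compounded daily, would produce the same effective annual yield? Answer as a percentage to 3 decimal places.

3.842%

EAR = (1 + 0.0386/4)^4 − 1 = 0.039162.
Solve (1 + r/365)^365 = 1.039162: r/365 = 1.039162^(1/365) − 1 = 0.000105, so r = 0.038417 = 3.842%.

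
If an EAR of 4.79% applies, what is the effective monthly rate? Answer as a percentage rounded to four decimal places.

The per-month rate i satisfies (1 + i)^12 = 1 + 0.0479.
i = 1.0479^(1/12) − 1 = 0.0039066 = 0.3907%.

0.3907%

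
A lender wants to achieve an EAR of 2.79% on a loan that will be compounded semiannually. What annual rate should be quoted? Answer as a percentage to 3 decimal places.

2.771%

(1 + r/2)^2 − 1 = 0.0279, so 1 + r/2 = 1.0279^(1/2).
r/2 = 0.013854, so r = 0.027708 = 2.771%.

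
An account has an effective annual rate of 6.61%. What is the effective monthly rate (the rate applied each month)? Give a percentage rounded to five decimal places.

0.53482%

The per-month rate i satisfies (1 + i)^12 = 1 + 0.0661.
i = 1.0661^(1/12) − 1 = 0.0053482 = 0.53482%.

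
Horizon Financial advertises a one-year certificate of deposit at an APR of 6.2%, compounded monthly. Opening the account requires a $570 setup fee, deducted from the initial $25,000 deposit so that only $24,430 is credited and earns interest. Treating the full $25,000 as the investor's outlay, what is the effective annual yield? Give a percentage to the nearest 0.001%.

Value after one year: 24,430 × (1 + 0.062/12)^12 = 24,430 × 1.063793 = $25,988.45.
Effective yield on the $25,000 outlay: 25,988.45 / 25,000 − 1 = 0.039538 = 3.954%.

3.954%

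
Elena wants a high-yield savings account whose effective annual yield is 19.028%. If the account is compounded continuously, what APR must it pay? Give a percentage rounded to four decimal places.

17.4189%

Continuous: nominal r satisfies e^r − 1 = 0.19028.
r = ln(1 + 0.19028) = ln(1.19028) = 0.174189 = 17.4189%.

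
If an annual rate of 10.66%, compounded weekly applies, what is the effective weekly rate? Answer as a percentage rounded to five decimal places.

With a nominal annual rate compounded weekly, the periodic rate is the nominal rate divided by 52.
i = 0.1066 / 52 = 0.0020500 = 0.20500%.

0.20500%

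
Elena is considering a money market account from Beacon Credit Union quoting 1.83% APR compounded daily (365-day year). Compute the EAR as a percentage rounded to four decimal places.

1.8468%

EAR = (1 + 0.0183/365)^365 − 1.
= 1.018468 − 1 = 1.8468%.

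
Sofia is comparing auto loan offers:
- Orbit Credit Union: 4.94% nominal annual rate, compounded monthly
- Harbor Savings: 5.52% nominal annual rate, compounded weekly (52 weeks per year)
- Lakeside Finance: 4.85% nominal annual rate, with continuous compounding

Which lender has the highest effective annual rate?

Orbit Credit Union: (1 + 0.0494/12)^12 − 1 = 5.053%
Harbor Savings: (1 + 0.0552/52)^52 − 1 = 5.672%
Lakeside Finance: e^0.0485 − 1 = 4.970%
The highest effective annual rate is Harbor Savings at 5.672%.

Harbor Savings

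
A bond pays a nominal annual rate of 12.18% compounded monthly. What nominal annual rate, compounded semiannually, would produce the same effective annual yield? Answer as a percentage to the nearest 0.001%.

EAR = (1 + 0.1218/12)^12 − 1 = 0.128835.
Solve (1 + r/2)^2 = 1.128835: r/2 = 1.128835^(1/2) − 1 = 0.062466, so r = 0.124933 = 12.493%.

12.493%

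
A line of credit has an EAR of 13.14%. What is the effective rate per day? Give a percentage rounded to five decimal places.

0.03383%

The per-day rate i satisfies (1 + i)^365 = 1 + 0.1314.
i = 1.1314^(1/365) − 1 = 0.0003383 = 0.03383%.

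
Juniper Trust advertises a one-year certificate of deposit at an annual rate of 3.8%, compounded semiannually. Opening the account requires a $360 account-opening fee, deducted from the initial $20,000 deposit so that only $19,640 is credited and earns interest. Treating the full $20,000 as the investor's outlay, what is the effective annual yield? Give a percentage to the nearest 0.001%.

1.967%

Value after one year: 19,640 × (1 + 0.038/2)^2 = 19,640 × 1.038361 = $20,393.41.
Effective yield on the $20,000 outlay: 20,393.41 / 20,000 − 1 = 0.019671 = 1.967%.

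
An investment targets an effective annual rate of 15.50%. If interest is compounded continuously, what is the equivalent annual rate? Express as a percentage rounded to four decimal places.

14.4100%

Continuous: nominal r satisfies e^r − 1 = 0.1550.
r = ln(1 + 0.1550) = ln(1.1550) = 0.144100 = 14.4100%.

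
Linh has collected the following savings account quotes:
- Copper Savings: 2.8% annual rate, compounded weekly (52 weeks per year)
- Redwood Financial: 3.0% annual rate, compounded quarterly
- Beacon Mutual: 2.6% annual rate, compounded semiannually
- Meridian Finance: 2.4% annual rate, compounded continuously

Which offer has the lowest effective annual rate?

Meridian Finance

Copper Savings: (1 + 0.028/52)^52 − 1 = 2.839%
Redwood Financial: (1 + 0.030/4)^4 − 1 = 3.034%
Beacon Mutual: (1 + 0.026/2)^2 − 1 = 2.617%
Meridian Finance: e^0.024 − 1 = 2.429%
The lowest effective annual rate is Meridian Finance at 2.429%.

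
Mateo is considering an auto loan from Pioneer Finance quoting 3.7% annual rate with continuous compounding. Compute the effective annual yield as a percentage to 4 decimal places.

With continuous compounding, EAR = e^0.037 − 1.
e^0.037 = 1.037693, so EAR = 0.037693 = 3.7693%.

3.7693%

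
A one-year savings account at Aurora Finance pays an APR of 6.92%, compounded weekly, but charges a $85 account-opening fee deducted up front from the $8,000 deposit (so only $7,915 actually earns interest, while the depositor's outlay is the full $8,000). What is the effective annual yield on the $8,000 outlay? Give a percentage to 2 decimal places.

6.02%

Value after one year: 7,915 × (1 + 0.0692/52)^52 = 7,915 × 1.071601 = $8,481.72.
Effective yield on the $8,000 outlay: 8,481.72 / 8,000 − 1 = 0.060215 = 6.02%.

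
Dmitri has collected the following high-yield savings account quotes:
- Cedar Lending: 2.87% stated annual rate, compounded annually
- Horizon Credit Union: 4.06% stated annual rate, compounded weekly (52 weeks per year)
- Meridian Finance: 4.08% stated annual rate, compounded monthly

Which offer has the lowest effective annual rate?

Cedar Lending

Cedar Lending: compounded annually, EAR = 2.870%
Horizon Credit Union: (1 + 0.0406/52)^52 − 1 = 4.142%
Meridian Finance: (1 + 0.0408/12)^12 − 1 = 4.157%
The lowest effective annual rate is Cedar Lending at 2.870%.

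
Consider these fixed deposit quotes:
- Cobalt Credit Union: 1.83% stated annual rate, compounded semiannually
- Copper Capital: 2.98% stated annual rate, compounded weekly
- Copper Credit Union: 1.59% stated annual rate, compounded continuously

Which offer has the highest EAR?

Cobalt Credit Union: (1 + 0.0183/2)^2 − 1 = 1.838%
Copper Capital: (1 + 0.0298/52)^52 − 1 = 3.024%
Copper Credit Union: e^0.0159 − 1 = 1.603%
The highest effective annual rate is Copper Capital at 3.024%.

Copper Capital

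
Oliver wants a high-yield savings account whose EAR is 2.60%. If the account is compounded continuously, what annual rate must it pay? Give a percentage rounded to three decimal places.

2.567%

Continuous: nominal r satisfies e^r − 1 = 0.0260.
r = ln(1 + 0.0260) = ln(1.0260) = 0.025668 = 2.567%.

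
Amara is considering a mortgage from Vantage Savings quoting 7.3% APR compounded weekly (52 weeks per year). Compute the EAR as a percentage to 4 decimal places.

7.5675%

EAR = (1 + 0.073/52)^52 − 1.
= 1.075675 − 1 = 7.5675%.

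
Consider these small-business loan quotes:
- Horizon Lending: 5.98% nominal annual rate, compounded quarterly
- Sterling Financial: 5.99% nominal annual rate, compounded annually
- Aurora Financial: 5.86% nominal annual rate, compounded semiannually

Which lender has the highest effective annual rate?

Horizon Lending

Horizon Lending: (1 + 0.0598/4)^4 − 1 = 6.115%
Sterling Financial: compounded annually, EAR = 5.990%
Aurora Financial: (1 + 0.0586/2)^2 − 1 = 5.946%
The highest effective annual rate is Horizon Lending at 6.115%.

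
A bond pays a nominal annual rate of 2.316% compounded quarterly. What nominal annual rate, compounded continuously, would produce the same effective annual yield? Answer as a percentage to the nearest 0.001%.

2.309%

EAR = (1 + 0.02316/4)^4 − 1 = 0.023362.
Equivalent continuous rate: r = ln(1 + 0.023362) = 0.023093 = 2.309%.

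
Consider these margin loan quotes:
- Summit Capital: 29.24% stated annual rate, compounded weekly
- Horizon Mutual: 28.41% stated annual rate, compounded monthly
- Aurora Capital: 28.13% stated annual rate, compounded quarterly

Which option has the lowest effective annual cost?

Summit Capital: (1 + 0.2924/52)^52 − 1 = 33.854%
Horizon Mutual: (1 + 0.2841/12)^12 − 1 = 32.417%
Aurora Capital: (1 + 0.2813/4)^4 − 1 = 31.239%
The lowest effective annual rate is Aurora Capital at 31.239%.

Aurora Capital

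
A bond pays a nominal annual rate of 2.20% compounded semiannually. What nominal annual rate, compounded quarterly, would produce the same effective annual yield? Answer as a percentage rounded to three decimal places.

2.194%

EAR = (1 + 0.0220/2)^2 − 1 = 0.022121.
Solve (1 + r/4)^4 = 1.022121: r/4 = 1.022121^(1/4) − 1 = 0.005485, so r = 0.021940 = 2.194%.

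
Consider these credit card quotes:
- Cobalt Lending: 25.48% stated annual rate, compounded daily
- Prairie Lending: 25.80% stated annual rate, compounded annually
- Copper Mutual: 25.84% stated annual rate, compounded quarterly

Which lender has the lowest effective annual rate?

Prairie Lending

Cobalt Lending: (1 + 0.2548/365)^365 − 1 = 29.009%
Prairie Lending: compounded annually, EAR = 25.800%
Copper Mutual: (1 + 0.2584/4)^4 − 1 = 28.453%
The lowest effective annual rate is Prairie Lending at 25.800%.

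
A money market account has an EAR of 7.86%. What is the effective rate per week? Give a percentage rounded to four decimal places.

The per-week rate i satisfies (1 + i)^52 = 1 + 0.0786.
i = 1.0786^(1/52) − 1 = 0.0014561 = 0.1456%.

0.1456%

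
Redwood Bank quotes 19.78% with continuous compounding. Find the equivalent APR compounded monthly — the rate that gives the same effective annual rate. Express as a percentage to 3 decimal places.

EAR under continuous compounding: e^0.1978 − 1 = 0.218719.
Solve (1 + r/12)^12 = 1.218719: r/12 = 1.218719^(1/12) − 1 = 0.016620, so r = 0.199439 = 19.944%.

19.944%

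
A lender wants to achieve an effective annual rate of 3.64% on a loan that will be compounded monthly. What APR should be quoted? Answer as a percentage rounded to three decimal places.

3.581%

(1 + r/12)^12 − 1 = 0.0364, so 1 + r/12 = 1.0364^(1/12).
r/12 = 0.002984, so r = 0.035806 = 3.581%.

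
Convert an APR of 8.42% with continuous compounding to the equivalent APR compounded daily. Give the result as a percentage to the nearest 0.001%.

EAR under continuous compounding: e^0.0842 − 1 = 0.087846.
Solve (1 + r/365)^365 = 1.087846: r/365 = 1.087846^(1/365) − 1 = 0.000231, so r = 0.084210 = 8.421%.

8.421%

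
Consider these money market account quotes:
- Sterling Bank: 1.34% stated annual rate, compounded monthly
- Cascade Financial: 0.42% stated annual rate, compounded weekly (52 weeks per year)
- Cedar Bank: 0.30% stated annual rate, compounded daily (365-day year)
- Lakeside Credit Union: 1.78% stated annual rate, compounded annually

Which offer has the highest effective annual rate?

Sterling Bank: (1 + 0.0134/12)^12 − 1 = 1.348%
Cascade Financial: (1 + 0.0042/52)^52 − 1 = 0.421%
Cedar Bank: (1 + 0.0030/365)^365 − 1 = 0.300%
Lakeside Credit Union: compounded annually, EAR = 1.780%
The highest effective annual rate is Lakeside Credit Union at 1.780%.

Lakeside Credit Union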